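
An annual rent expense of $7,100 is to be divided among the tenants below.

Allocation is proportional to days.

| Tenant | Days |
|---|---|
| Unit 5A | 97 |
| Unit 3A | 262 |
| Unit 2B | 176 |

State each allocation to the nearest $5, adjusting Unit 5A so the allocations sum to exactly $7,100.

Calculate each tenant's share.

Days total: 535.
Pro-rata amounts: Unit 5A 97/535 × $7,100 = 1,287.29; Unit 3A 262/535 × $7,100 = 3,477.01; Unit 2B 176/535 × $7,100 = 2,335.70.
At nearest $5: Unit 5A $1,285; Unit 3A $3,475; Unit 2B $2,335. Sum = $7,095.
Difference $7,100 − $7,095 = +$5 applied to Unit 5A: Unit 5A becomes $1,290.

Unit 5A: $1,290 · Unit 3A: $3,475 · Unit 2B: $2,335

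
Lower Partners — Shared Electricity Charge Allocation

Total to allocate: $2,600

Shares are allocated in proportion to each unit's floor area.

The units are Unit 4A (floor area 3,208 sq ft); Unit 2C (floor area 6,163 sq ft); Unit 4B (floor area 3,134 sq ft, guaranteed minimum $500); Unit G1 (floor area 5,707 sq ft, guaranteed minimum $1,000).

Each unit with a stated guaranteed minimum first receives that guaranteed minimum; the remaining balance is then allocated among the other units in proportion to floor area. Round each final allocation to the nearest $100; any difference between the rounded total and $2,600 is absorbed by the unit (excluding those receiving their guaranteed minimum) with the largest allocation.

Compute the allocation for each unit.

Unit 4A: $400 | Unit 2C: $700 | Unit 4B: $500 | Unit G1: $1,000

Minimums first: Unit 4B $500; Unit G1 $1,000. Balance $1,100.
Balance split over remaining floor area 9,371: Unit 4A 376.57 → $400; Unit 2C 723.43 → $700.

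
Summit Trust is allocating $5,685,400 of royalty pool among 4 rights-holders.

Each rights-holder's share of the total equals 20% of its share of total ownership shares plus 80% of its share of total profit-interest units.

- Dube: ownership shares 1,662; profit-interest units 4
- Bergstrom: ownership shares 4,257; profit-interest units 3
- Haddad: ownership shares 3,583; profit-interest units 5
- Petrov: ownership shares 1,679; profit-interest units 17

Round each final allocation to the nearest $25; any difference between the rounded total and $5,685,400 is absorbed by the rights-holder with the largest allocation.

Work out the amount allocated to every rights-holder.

Ownership shares total 11,181; profit-interest units total 29.
Blended shares (20% ownership shares + 80% profit-interest units): Dube 0.1401; Bergstrom 0.1589; Haddad 0.2020; Petrov 0.4990.
Proportional shares: Dube 796,375.77; Bergstrom 903,442.22; Haddad 1,148,575.33; Petrov 2,837,006.69.
After rounding ($25): Dube $796,375; Bergstrom $903,450; Haddad $1,148,575; Petrov $2,837,000. Sum = $5,685,400.
Sum already equals the total — no adjustment.

Dube: $796,375 · Bergstrom: $903,450 · Haddad: $1,148,575 · Petrov: $2,837,000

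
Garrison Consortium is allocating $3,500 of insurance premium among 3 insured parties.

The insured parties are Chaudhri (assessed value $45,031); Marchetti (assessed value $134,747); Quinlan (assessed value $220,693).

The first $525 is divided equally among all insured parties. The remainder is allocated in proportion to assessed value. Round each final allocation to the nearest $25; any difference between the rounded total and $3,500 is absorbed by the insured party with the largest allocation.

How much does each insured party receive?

Chaudhri: $500; Marchetti: $1,175; Quinlan: $1,825

$525 shared equally gives $175 per insured party.
Remainder $2,975 by assessed value (total 400,471): Chaudhri 334.52 → $325; Marchetti 1,001.00 → $1,000; Quinlan 1,639.47 → $1,650.
Totals: Chaudhri $175 + $325 = $500; Marchetti $175 + $1,000 = $1,175; Quinlan $175 + $1,650 = $1,825.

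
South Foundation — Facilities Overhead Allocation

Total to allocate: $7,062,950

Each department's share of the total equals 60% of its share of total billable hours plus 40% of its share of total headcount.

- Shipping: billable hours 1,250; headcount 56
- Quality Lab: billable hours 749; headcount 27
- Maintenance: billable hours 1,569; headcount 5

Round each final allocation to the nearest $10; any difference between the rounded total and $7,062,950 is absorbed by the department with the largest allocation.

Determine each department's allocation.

Shipping: $3,282,480 · Quality Lab: $1,756,420 · Maintenance: $2,024,050

Totals — billable hours 3,568, headcount 88.
Blended shares (60% billable hours + 40% headcount): Shipping 0.4647; Quality Lab 0.2487; Maintenance 0.2866.
Proportional shares: Shipping 3,282,486.58; Quality Lab 1,756,415.73; Maintenance 2,024,047.69.
At nearest $10: Shipping $3,282,490; Quality Lab $1,756,420; Maintenance $2,024,050. Sum = $7,062,960.
Difference $7,062,950 − $7,062,960 = −$10 applied to largest allocation (Shipping): Shipping becomes $3,282,480.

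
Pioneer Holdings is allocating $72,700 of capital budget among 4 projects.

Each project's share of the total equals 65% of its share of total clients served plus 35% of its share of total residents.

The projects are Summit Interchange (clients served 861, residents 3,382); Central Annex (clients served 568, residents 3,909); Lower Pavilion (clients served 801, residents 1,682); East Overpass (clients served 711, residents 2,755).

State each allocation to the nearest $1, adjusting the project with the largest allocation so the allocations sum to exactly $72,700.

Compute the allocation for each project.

Summit Interchange: $21,173; Central Annex: $17,607; Lower Pavilion: $16,519; East Overpass: $17,401

Totals — clients served 2,941, residents 11,728.
Composite weights (65% clients served + 35% residents): Summit Interchange 0.2912; Central Annex 0.2422; Lower Pavilion 0.2272; East Overpass 0.2394.
Unrounded shares: Summit Interchange 21,171.83; Central Annex 17,607.38; Lower Pavilion 16,519.46; East Overpass 17,401.34.
At nearest $1: Summit Interchange $21,172; Central Annex $17,607; Lower Pavilion $16,519; East Overpass $17,401. Sum = $72,699.
Difference $72,700 − $72,699 = +$1 applied to largest allocation (Summit Interchange): Summit Interchange becomes $21,173.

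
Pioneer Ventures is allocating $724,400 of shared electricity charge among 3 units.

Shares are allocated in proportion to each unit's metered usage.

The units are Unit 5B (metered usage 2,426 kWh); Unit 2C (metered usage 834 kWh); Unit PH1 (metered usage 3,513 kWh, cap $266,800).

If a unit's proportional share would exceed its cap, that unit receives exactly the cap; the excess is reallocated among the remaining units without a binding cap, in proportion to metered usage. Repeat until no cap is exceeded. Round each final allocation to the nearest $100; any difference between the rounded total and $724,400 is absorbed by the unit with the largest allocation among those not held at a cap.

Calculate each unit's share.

Metered usage total: 6,773.
Unconstrained shares: Unit 5B 259,470.60; Unit 2C 89,199.70; Unit PH1 375,729.69.
Capped: Unit PH1 ($266,800); balance $457,600 reallocated over remaining metered usage 3,260.
Redistributed shares: Unit 5B 340,533.01 → $340,500; Unit 2C 117,066.99 → $117,100.

Unit 5B: $340,500 · Unit 2C: $117,100 · Unit PH1: $266,800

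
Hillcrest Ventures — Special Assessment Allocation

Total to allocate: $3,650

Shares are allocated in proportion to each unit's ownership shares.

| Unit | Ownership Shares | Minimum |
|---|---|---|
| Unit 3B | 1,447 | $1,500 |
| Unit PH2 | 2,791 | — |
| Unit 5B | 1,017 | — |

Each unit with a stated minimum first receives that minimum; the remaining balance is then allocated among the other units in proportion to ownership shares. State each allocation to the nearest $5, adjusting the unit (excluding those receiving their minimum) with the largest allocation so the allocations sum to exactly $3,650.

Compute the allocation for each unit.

Unit 3B: $1,500; Unit PH2: $1,575; Unit 5B: $575

Minimums first: Unit 3B $1,500. Remaining pool $2,150.
Remaining pool split over remaining ownership shares 3,808: Unit PH2 1,575.80 → $1,575; Unit 5B 574.20 → $575.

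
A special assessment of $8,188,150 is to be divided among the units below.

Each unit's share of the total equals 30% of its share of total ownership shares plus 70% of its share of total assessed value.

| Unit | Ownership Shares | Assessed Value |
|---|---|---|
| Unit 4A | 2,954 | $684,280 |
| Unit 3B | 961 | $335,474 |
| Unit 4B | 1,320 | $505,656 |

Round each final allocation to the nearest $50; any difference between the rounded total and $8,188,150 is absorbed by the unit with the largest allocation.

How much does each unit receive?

Unit 4A: $3,957,300; Unit 3B: $1,711,450; Unit 4B: $2,519,400

Ownership shares total 5,235; assessed value total 1,525,410.
Blended shares (30% ownership shares + 70% assessed value): Unit 4A 0.4833; Unit 3B 0.2090; Unit 4B 0.3077.
Raw shares: Unit 4A 3,957,291.81; Unit 3B 1,711,473.27; Unit 4B 2,519,384.91.
Rounded to nearest $50: Unit 4A $3,957,300; Unit 3B $1,711,450; Unit 4B $2,519,400. Sum = $8,188,150.
No rounding difference to absorb.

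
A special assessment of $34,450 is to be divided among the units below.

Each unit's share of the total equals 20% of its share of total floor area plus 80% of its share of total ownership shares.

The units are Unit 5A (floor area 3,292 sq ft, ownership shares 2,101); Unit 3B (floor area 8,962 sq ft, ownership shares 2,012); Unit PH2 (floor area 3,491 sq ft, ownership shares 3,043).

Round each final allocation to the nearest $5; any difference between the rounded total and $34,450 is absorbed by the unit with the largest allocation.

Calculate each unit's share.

Unit 5A: $9,530; Unit 3B: $11,670; Unit PH2: $13,250

Floor area total 15,745; ownership shares total 7,156.
Blended shares (20% floor area + 80% ownership shares): Unit 5A 0.2767; Unit 3B 0.3388; Unit PH2 0.3845.
Proportional shares: Unit 5A 9,532.19; Unit 3B 11,670.61; Unit PH2 13,247.21.
Rounded to nearest $5: Unit 5A $9,530; Unit 3B $11,670; Unit PH2 $13,245. Sum = $34,445.
Difference $34,450 − $34,445 = +$5 applied to largest allocation (Unit PH2): Unit PH2 becomes $13,250.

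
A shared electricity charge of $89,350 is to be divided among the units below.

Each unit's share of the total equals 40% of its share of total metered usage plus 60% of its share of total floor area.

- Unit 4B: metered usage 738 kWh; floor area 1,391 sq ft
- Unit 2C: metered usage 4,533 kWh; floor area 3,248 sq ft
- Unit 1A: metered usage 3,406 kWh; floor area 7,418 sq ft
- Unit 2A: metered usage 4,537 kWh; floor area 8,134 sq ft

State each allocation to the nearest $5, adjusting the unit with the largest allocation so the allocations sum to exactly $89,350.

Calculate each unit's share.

Unit 4B: $5,690 | Unit 2C: $20,885 | Unit 1A: $28,910 | Unit 2A: $33,865

Metered usage total 13,214; floor area total 20,191.
Composite weights (40% metered usage + 60% floor area): Unit 4B 0.0637; Unit 2C 0.2337; Unit 1A 0.3235; Unit 2A 0.3791.
Unrounded shares: Unit 4B 5,689.38; Unit 2C 20,884.34; Unit 1A 28,908.09; Unit 2A 33,868.19.
At nearest $5: Unit 4B $5,690; Unit 2C $20,885; Unit 1A $28,910; Unit 2A $33,870. Sum = $89,355.
Difference $89,350 − $89,355 = −$5 applied to largest allocation (Unit 2A): Unit 2A becomes $33,865.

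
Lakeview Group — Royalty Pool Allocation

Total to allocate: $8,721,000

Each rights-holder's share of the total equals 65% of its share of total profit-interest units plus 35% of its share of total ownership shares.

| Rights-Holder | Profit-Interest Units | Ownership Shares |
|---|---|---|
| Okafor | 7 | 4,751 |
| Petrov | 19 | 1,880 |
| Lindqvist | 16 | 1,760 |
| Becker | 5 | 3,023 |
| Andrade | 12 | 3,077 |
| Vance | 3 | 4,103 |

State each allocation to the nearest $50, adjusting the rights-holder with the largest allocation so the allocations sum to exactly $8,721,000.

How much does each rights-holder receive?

Profit-interest units total 62; ownership shares total 18,594.
Blended shares (65% profit-interest units + 35% ownership shares): Okafor 0.1628; Petrov 0.2346; Lindqvist 0.2009; Becker 0.1093; Andrade 0.1837; Vance 0.1087.
Pro-rata amounts: Okafor 1,419,922.54; Petrov 2,045,783.59; Lindqvist 1,751,795.13; Becker 953,398.20; Andrade 1,602,271.59; Vance 947,828.94.
At nearest $50: Okafor $1,419,900; Petrov $2,045,800; Lindqvist $1,751,800; Becker $953,400; Andrade $1,602,250; Vance $947,850. Sum = $8,721,000.
No rounding difference to absorb.

Okafor: $1,419,900 | Petrov: $2,045,800 | Lindqvist: $1,751,800 | Becker: $953,400 | Andrade: $1,602,250 | Vance: $947,850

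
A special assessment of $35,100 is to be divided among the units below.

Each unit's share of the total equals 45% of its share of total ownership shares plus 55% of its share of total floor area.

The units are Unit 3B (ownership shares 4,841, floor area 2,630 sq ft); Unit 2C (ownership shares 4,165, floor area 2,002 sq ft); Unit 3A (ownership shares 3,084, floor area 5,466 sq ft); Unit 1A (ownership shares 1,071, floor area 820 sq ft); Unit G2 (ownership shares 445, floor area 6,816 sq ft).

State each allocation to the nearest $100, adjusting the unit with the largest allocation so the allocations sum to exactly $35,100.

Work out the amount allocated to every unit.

Ownership shares total 13,606; floor area total 17,734.
Composite weights (45% ownership shares + 55% floor area): Unit 3B 0.2417; Unit 2C 0.1998; Unit 3A 0.2715; Unit 1A 0.0609; Unit G2 0.2261.
Raw shares: Unit 3B 8,482.83; Unit 2C 7,014.44; Unit 3A 9,530.39; Unit 1A 2,135.95; Unit G2 7,936.40.
Rounded to nearest $100: Unit 3B $8,500; Unit 2C $7,000; Unit 3A $9,500; Unit 1A $2,100; Unit G2 $7,900. Sum = $35,000.
Difference $35,100 − $35,000 = +$100 applied to largest allocation (Unit 3A): Unit 3A becomes $9,600.

Unit 3B: $8,500; Unit 2C: $7,000; Unit 3A: $9,600; Unit 1A: $2,100; Unit G2: $7,900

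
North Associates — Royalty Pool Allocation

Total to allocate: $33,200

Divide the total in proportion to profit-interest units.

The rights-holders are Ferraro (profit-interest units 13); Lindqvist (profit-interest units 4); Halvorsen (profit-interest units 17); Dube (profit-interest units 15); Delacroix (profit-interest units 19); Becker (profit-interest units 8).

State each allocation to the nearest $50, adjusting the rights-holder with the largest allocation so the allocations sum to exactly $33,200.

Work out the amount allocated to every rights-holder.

Ferraro: $5,700 | Lindqvist: $1,750 | Halvorsen: $7,450 | Dube: $6,550 | Delacroix: $8,250 | Becker: $3,500

Total profit-interest units = 76.
Unrounded shares: Ferraro 13/76 × $33,200 = 5,678.95; Lindqvist 4/76 × $33,200 = 1,747.37; Halvorsen 17/76 × $33,200 = 7,426.32; Dube 15/76 × $33,200 = 6,552.63; Delacroix 19/76 × $33,200 = 8,300.00; Becker 8/76 × $33,200 = 3,494.74.
At nearest $50: Ferraro $5,700; Lindqvist $1,750; Halvorsen $7,450; Dube $6,550; Delacroix $8,300; Becker $3,500. Sum = $33,250.
Difference $33,200 − $33,250 = −$50 applied to largest allocation (Delacroix): Delacroix becomes $8,250.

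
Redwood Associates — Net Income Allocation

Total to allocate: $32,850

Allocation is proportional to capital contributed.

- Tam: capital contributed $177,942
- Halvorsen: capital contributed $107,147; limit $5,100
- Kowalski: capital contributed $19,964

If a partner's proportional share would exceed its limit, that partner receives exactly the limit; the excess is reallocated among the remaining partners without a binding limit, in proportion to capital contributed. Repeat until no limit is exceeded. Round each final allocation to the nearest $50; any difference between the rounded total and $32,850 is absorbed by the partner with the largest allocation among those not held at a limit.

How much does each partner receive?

Tam: $24,950; Halvorsen: $5,100; Kowalski: $2,800

Capital contributed total: 305,053.
Unconstrained shares: Tam 19,161.90; Halvorsen 11,538.25; Kowalski 2,149.85.
Capped: Halvorsen ($5,100); balance $27,750 reallocated over remaining capital contributed 197,906.
Remaining shares: Tam 24,950.69 → $24,950; Kowalski 2,799.31 → $2,800.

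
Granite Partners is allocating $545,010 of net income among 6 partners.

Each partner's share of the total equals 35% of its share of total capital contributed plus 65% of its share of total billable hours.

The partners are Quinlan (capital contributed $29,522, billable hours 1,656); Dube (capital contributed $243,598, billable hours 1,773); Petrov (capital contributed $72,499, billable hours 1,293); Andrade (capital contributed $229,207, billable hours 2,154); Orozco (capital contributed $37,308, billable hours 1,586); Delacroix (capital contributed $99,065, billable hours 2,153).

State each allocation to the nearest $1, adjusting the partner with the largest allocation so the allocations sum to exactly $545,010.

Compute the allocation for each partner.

Capital contributed total 711,199; billable hours total 10,615.
Blended shares (35% capital contributed + 65% billable hours): Quinlan 0.1159; Dube 0.2284; Petrov 0.1149; Andrade 0.2447; Orozco 0.1155; Delacroix 0.1806.
Proportional shares: Quinlan 63,184.23; Dube 124,507.06; Petrov 62,596.79; Andrade 133,362.39; Orozco 62,936.42; Delacroix 98,423.11.
After rounding ($1): Quinlan $63,184; Dube $124,507; Petrov $62,597; Andrade $133,362; Orozco $62,936; Delacroix $98,423. Sum = $545,009.
Difference $545,010 − $545,009 = +$1 applied to largest allocation (Andrade): Andrade becomes $133,363.

Quinlan: $63,184 | Dube: $124,507 | Petrov: $62,597 | Andrade: $133,363 | Orozco: $62,936 | Delacroix: $98,423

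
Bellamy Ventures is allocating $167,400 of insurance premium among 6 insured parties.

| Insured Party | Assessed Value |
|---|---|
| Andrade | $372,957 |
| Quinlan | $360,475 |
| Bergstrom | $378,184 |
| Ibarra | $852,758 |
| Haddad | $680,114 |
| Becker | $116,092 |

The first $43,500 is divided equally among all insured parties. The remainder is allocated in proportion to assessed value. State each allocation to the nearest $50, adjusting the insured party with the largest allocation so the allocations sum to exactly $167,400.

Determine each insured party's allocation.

Andrade: $24,000 · Quinlan: $23,450 · Bergstrom: $24,200 · Ibarra: $45,550 · Haddad: $37,750 · Becker: $12,450

Equal tier: $43,500 ÷ 6 = $7,250 apiece.
Remainder $123,900 by assessed value (total 2,760,580): Andrade 16,739.01 → $16,750; Quinlan 16,178.79 → $16,200; Bergstrom 16,973.61 → $16,950; Ibarra 38,273.38 → $38,250; Haddad 30,524.79 → $30,500; Becker 5,210.43 → $5,200.
Rounding difference +$50 on remainder applied to Ibarra.
Totals: Andrade $7,250 + $16,750 = $24,000; Quinlan $7,250 + $16,200 = $23,450; Bergstrom $7,250 + $16,950 = $24,200; Ibarra $7,250 + $38,300 = $45,550; Haddad $7,250 + $30,500 = $37,750; Becker $7,250 + $5,200 = $12,450.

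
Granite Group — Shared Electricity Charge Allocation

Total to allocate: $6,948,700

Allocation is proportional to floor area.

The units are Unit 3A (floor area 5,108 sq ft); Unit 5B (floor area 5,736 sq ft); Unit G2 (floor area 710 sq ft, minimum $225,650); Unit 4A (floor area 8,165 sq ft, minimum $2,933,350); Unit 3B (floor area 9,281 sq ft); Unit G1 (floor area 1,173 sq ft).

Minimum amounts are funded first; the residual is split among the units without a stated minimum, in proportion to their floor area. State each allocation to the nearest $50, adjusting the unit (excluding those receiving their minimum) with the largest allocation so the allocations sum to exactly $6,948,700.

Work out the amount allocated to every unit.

Minimums first: Unit G2 $225,650; Unit 4A $2,933,350. Residual $3,789,700.
Residual split over remaining floor area 21,298: Unit 3A 908,901.66 → $908,900; Unit 5B 1,020,646.03 → $1,020,650; Unit 3B 1,651,432.33 → $1,651,450; Unit G1 208,719.98 → $208,700.

Unit 3A: $908,900 · Unit 5B: $1,020,650 · Unit G2: $225,650 · Unit 4A: $2,933,350 · Unit 3B: $1,651,450 · Unit G1: $208,700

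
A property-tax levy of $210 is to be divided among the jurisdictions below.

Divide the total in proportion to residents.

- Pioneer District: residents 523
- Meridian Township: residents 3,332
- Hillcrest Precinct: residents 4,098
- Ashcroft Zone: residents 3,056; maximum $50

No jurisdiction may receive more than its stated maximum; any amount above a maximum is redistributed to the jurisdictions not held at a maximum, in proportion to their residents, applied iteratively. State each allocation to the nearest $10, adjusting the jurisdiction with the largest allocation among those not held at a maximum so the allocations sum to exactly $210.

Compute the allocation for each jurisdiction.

Sum of residents: 11,009.
Unconstrained shares: Pioneer District 9.98; Meridian Township 63.56; Hillcrest Precinct 78.17; Ashcroft Zone 58.29.
Held at cap: Ashcroft Zone ($50); balance $160 reallocated over remaining residents 7,953.
Redistributed shares: Pioneer District 10.52 → $10; Meridian Township 67.03 → $70; Hillcrest Precinct 82.44 → $80.

Pioneer District: $10; Meridian Township: $70; Hillcrest Precinct: $80; Ashcroft Zone: $50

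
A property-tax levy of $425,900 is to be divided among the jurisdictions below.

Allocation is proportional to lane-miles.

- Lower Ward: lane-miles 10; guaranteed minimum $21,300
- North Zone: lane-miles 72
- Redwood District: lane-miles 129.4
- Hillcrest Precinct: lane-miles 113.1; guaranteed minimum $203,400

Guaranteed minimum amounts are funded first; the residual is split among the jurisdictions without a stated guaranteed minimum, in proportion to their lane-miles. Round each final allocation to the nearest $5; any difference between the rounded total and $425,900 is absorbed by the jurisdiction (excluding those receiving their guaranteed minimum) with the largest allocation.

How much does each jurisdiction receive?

Minimums first: Lower Ward $21,300; Hillcrest Precinct $203,400. Residual $201,200.
Residual split over remaining lane-miles 201.4: North Zone 71,928.50 → $71,930; Redwood District 129,271.50 → $129,270.

Lower Ward: $21,300 · North Zone: $71,930 · Redwood District: $129,270 · Hillcrest Precinct: $203,400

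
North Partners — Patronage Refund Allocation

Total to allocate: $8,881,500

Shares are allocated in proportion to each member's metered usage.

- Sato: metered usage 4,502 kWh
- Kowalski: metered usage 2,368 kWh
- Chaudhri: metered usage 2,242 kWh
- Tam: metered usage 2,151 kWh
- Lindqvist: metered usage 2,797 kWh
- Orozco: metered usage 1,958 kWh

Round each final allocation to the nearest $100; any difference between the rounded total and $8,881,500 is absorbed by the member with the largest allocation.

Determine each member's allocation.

Combined metered usage = 16,018.
Raw shares: Sato 4,502/16,018 × $8,881,500 = 2,496,223.81; Kowalski 2,368/16,018 × $8,881,500 = 1,312,984.89; Chaudhri 2,242/16,018 × $8,881,500 = 1,243,121.68; Tam 2,151/16,018 × $8,881,500 = 1,192,664.91; Lindqvist 2,797/16,018 × $8,881,500 = 1,550,852.51; Orozco 1,958/16,018 × $8,881,500 = 1,085,652.20.
Rounded to nearest $100: Sato $2,496,200; Kowalski $1,313,000; Chaudhri $1,243,100; Tam $1,192,700; Lindqvist $1,550,900; Orozco $1,085,700. Sum = $8,881,600.
Difference $8,881,500 − $8,881,600 = −$100 applied to largest allocation (Sato): Sato becomes $2,496,100.

Sato: $2,496,100 · Kowalski: $1,313,000 · Chaudhri: $1,243,100 · Tam: $1,192,700 · Lindqvist: $1,550,900 · Orozco: $1,085,700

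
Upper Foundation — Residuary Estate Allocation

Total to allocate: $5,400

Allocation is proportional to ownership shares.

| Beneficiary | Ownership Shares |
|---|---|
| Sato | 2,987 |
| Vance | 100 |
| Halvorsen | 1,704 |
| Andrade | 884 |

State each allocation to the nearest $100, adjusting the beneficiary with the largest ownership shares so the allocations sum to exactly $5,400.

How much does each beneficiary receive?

Sato: $2,900; Vance: $100; Halvorsen: $1,600; Andrade: $800

Combined ownership shares = 5,675.
Unrounded shares: Sato 2,987/5,675 × $5,400 = 2,842.26; Vance 100/5,675 × $5,400 = 95.15; Halvorsen 1,704/5,675 × $5,400 = 1,621.43; Andrade 884/5,675 × $5,400 = 841.16.
Rounded to nearest $100: Sato $2,800; Vance $100; Halvorsen $1,600; Andrade $800. Sum = $5,300.
Difference $5,400 − $5,300 = +$100 applied to largest ownership shares (Sato): Sato becomes $2,900.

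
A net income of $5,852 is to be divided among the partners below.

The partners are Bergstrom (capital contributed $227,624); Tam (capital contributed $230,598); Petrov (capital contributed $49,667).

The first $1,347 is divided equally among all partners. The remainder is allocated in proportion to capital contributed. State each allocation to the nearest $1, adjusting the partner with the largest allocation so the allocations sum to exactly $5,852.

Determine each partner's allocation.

Equal tier: $1,347 ÷ 3 = $449 apiece.
Remainder $4,505 by capital contributed (total 507,889): Bergstrom 2,019.04 → $2,019; Tam 2,045.42 → $2,045; Petrov 440.55 → $441.
Totals: Bergstrom $449 + $2,019 = $2,468; Tam $449 + $2,045 = $2,494; Petrov $449 + $441 = $890.

Bergstrom: $2,468 · Tam: $2,494 · Petrov: $890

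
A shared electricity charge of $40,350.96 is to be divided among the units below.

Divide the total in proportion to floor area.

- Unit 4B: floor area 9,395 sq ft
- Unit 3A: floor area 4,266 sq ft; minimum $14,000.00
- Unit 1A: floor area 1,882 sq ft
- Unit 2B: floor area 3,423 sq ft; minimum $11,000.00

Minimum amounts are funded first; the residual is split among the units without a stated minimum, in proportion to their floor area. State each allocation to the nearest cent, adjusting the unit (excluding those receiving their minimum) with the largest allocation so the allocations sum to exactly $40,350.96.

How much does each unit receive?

Guaranteed amounts: Unit 3A $14,000.00; Unit 2B $11,000.00. Balance $15,350.96.
Balance split over remaining floor area 11,277: Unit 4B 12,789.0635 → $12,789.06; Unit 1A 2,561.8965 → $2,561.90.

Unit 4B: $12,789.06 · Unit 3A: $14,000.00 · Unit 1A: $2,561.90 · Unit 2B: $11,000.00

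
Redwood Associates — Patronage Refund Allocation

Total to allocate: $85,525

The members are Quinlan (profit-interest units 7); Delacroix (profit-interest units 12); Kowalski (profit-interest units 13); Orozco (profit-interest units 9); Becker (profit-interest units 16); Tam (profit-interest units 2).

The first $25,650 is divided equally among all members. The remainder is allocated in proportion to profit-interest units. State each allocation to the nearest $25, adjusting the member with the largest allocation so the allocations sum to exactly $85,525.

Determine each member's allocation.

Quinlan: $11,375 · Delacroix: $16,450 · Kowalski: $17,475 · Orozco: $13,400 · Becker: $20,525 · Tam: $6,300

$25,650 shared equally gives $4,275 per member.
Remainder $59,875 by profit-interest units (total 59): Quinlan 7,103.81 → $7,100; Delacroix 12,177.97 → $12,175; Kowalski 13,192.80 → $13,200; Orozco 9,133.47 → $9,125; Becker 16,237.29 → $16,225; Tam 2,029.66 → $2,025.
Rounding difference +$25 on remainder applied to Becker.
Totals: Quinlan $4,275 + $7,100 = $11,375; Delacroix $4,275 + $12,175 = $16,450; Kowalski $4,275 + $13,200 = $17,475; Orozco $4,275 + $9,125 = $13,400; Becker $4,275 + $16,250 = $20,525; Tam $4,275 + $2,025 = $6,300.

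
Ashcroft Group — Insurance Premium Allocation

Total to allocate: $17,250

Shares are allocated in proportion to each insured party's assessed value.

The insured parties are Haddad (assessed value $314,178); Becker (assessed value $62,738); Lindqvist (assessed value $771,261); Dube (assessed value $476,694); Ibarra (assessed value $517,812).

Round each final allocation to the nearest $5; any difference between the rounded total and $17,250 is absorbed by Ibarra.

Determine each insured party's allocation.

Haddad: $2,530 | Becker: $505 | Lindqvist: $6,210 | Dube: $3,840 | Ibarra: $4,165

Total assessed value = 2,142,683.
Pro-rata amounts: Haddad 314,178/2,142,683 × $17,250 = 2,529.34; Becker 62,738/2,142,683 × $17,250 = 505.08; Lindqvist 771,261/2,142,683 × $17,250 = 6,209.16; Dube 476,694/2,142,683 × $17,250 = 3,837.70; Ibarra 517,812/2,142,683 × $17,250 = 4,168.73.
At nearest $5: Haddad $2,530; Becker $505; Lindqvist $6,210; Dube $3,840; Ibarra $4,170. Sum = $17,255.
Difference $17,250 − $17,255 = −$5 applied to Ibarra: Ibarra becomes $4,165.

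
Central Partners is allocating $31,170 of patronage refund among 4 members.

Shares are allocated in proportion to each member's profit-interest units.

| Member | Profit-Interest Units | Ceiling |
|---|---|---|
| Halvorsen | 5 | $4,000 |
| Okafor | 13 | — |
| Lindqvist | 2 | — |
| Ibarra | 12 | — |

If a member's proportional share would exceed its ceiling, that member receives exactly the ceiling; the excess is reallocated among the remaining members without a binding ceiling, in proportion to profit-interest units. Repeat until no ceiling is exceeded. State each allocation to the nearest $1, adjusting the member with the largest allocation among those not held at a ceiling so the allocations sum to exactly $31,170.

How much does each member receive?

Halvorsen: $4,000; Okafor: $13,081; Lindqvist: $2,013; Ibarra: $12,076

Profit-interest units total: 32.
Unconstrained shares: Halvorsen 4,870.31; Okafor 12,662.81; Lindqvist 1,948.12; Ibarra 11,688.75.
Capped: Halvorsen ($4,000); remaining pool $27,170 reallocated over remaining profit-interest units 27.
Shares after redistribution: Okafor 13,081.85 → $13,082; Lindqvist 2,012.59 → $2,013; Ibarra 12,075.56 → $12,076.
Rounding difference −$1 applied to Okafor → $13,081.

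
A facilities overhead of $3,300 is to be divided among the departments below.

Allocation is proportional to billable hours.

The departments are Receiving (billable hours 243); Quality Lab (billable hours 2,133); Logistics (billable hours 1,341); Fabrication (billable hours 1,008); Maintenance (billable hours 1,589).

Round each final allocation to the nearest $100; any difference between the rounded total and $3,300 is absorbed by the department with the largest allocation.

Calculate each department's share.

Receiving: $100; Quality Lab: $1,200; Logistics: $700; Fabrication: $500; Maintenance: $800

Billable hours total: 6,314.
Raw shares: Receiving 243/6,314 × $3,300 = 127.00; Quality Lab 2,133/6,314 × $3,300 = 1,114.81; Logistics 1,341/6,314 × $3,300 = 700.87; Fabrication 1,008/6,314 × $3,300 = 526.83; Maintenance 1,589/6,314 × $3,300 = 830.49.
Rounded to nearest $100: Receiving $100; Quality Lab $1,100; Logistics $700; Fabrication $500; Maintenance $800. Sum = $3,200.
Difference $3,300 − $3,200 = +$100 applied to largest allocation (Quality Lab): Quality Lab becomes $1,200.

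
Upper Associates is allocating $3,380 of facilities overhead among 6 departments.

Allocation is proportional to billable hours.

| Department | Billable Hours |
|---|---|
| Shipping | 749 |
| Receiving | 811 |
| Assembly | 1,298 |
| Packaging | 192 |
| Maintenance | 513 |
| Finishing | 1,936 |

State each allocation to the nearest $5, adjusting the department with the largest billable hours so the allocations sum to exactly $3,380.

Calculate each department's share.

Shipping: $460 · Receiving: $500 · Assembly: $800 · Packaging: $120 · Maintenance: $315 · Finishing: $1,185

Sum of billable hours: 5,499.
Pro-rata amounts: Shipping 749/5,499 × $3,380 = 460.38; Receiving 811/5,499 × $3,380 = 498.49; Assembly 1,298/5,499 × $3,380 = 797.83; Packaging 192/5,499 × $3,380 = 118.01; Maintenance 513/5,499 × $3,380 = 315.32; Finishing 1,936/5,499 × $3,380 = 1,189.98.
After rounding ($5): Shipping $460; Receiving $500; Assembly $800; Packaging $120; Maintenance $315; Finishing $1,190. Sum = $3,385.
Difference $3,380 − $3,385 = −$5 applied to largest billable hours (Finishing): Finishing becomes $1,185.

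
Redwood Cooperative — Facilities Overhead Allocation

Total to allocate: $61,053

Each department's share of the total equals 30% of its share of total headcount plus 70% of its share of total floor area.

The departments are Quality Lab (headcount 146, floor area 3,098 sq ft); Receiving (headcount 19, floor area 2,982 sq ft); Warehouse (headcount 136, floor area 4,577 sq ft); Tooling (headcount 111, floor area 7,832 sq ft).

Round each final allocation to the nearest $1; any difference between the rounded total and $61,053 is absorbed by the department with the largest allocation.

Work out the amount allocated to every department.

Quality Lab: $13,652; Receiving: $7,738; Warehouse: $16,626; Tooling: $23,037

Headcount total 412; floor area total 18,489.
Composite weights (30% headcount + 70% floor area): Quality Lab 0.2236; Receiving 0.1267; Warehouse 0.2723; Tooling 0.3773.
Proportional shares: Quality Lab 13,651.58; Receiving 7,737.52; Warehouse 16,625.71; Tooling 23,038.20.
Rounded to nearest $1: Quality Lab $13,652; Receiving $7,738; Warehouse $16,626; Tooling $23,038. Sum = $61,054.
Difference $61,053 − $61,054 = −$1 applied to largest allocation (Tooling): Tooling becomes $23,037.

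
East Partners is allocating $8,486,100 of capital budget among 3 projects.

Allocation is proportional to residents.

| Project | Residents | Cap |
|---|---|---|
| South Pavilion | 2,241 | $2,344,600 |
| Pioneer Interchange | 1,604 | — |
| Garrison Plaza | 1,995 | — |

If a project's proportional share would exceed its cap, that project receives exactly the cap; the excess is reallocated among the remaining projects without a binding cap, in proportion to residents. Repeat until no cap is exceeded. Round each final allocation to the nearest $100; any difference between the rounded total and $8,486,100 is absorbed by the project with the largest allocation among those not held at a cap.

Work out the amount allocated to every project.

Residents total: 5,840.
Proportional shares (ignoring caps): South Pavilion 3,256,395.57; Pioneer Interchange 2,330,771.30; Garrison Plaza 2,898,933.13.
Capped: South Pavilion ($2,344,600); residual $6,141,500 reallocated over remaining residents 3,599.
Remaining shares: Pioneer Interchange 2,737,139.76 → $2,737,100; Garrison Plaza 3,404,360.24 → $3,404,400.

South Pavilion: $2,344,600; Pioneer Interchange: $2,737,100; Garrison Plaza: $3,404,400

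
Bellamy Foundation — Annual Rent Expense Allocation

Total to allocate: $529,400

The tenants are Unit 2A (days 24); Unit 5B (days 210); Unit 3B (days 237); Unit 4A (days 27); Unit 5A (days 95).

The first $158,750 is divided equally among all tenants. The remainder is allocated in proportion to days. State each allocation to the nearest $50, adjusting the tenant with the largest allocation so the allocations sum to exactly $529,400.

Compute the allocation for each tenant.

$158,750 shared equally gives $31,750 per tenant.
Remainder $370,650 by days (total 593): Unit 2A 15,001.01 → $15,000; Unit 5B 131,258.85 → $131,250; Unit 3B 148,134.99 → $148,150; Unit 4A 16,876.14 → $16,900; Unit 5A 59,379.01 → $59,400.
Rounding difference −$50 on remainder applied to Unit 3B.
Totals: Unit 2A $31,750 + $15,000 = $46,750; Unit 5B $31,750 + $131,250 = $163,000; Unit 3B $31,750 + $148,100 = $179,850; Unit 4A $31,750 + $16,900 = $48,650; Unit 5A $31,750 + $59,400 = $91,150.

Unit 2A: $46,750 · Unit 5B: $163,000 · Unit 3B: $179,850 · Unit 4A: $48,650 · Unit 5A: $91,150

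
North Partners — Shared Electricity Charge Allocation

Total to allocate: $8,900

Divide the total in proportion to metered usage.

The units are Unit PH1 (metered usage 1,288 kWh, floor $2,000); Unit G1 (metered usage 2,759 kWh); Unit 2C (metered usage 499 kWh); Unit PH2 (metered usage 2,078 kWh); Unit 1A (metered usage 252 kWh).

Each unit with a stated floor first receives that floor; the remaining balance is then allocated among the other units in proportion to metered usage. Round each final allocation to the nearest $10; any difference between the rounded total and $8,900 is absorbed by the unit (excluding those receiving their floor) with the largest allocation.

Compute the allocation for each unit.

Minimums first: Unit PH1 $2,000. Balance $6,900.
Balance split over remaining metered usage 5,588: Unit G1 3,406.78 → $3,410; Unit 2C 616.16 → $620; Unit PH2 2,565.89 → $2,570; Unit 1A 311.17 → $310.
Rounding difference −$10 applied to Unit G1 → $3,400.

Unit PH1: $2,000 · Unit G1: $3,400 · Unit 2C: $620 · Unit PH2: $2,570 · Unit 1A: $310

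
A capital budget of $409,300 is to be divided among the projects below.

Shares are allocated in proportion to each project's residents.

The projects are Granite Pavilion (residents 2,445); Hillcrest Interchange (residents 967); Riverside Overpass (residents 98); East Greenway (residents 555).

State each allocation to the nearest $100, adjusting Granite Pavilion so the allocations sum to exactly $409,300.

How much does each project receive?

Granite Pavilion: $246,100 | Hillcrest Interchange: $97,400 | Riverside Overpass: $9,900 | East Greenway: $55,900

Sum of residents: 4,065.
Raw shares: Granite Pavilion 2,445/4,065 × $409,300 = 246,184.13; Hillcrest Interchange 967/4,065 × $409,300 = 97,366.08; Riverside Overpass 98/4,065 × $409,300 = 9,867.50; East Greenway 555/4,065 × $409,300 = 55,882.29.
At nearest $100: Granite Pavilion $246,200; Hillcrest Interchange $97,400; Riverside Overpass $9,900; East Greenway $55,900. Sum = $409,400.
Difference $409,300 − $409,400 = −$100 applied to Granite Pavilion: Granite Pavilion becomes $246,100.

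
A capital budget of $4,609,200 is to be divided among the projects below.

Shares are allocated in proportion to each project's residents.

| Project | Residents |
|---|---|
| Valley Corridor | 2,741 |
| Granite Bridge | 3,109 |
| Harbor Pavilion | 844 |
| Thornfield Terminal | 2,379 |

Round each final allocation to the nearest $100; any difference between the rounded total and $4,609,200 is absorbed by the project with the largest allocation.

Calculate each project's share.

Combined residents = 9,073.
Raw shares: Valley Corridor 2,741/9,073 × $4,609,200 = 1,392,463.04; Granite Bridge 3,109/9,073 × $4,609,200 = 1,579,411.75; Harbor Pavilion 844/9,073 × $4,609,200 = 428,762.79; Thornfield Terminal 2,379/9,073 × $4,609,200 = 1,208,562.42.
After rounding ($100): Valley Corridor $1,392,500; Granite Bridge $1,579,400; Harbor Pavilion $428,800; Thornfield Terminal $1,208,600. Sum = $4,609,300.
Difference $4,609,200 − $4,609,300 = −$100 applied to largest allocation (Granite Bridge): Granite Bridge becomes $1,579,300.

Valley Corridor: $1,392,500; Granite Bridge: $1,579,300; Harbor Pavilion: $428,800; Thornfield Terminal: $1,208,600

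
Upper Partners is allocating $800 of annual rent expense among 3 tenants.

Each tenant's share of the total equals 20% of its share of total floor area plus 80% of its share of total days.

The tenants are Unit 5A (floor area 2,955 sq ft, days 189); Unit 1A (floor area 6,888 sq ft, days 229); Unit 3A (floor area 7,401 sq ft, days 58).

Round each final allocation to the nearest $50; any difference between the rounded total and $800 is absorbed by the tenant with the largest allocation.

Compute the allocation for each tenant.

Totals — floor area 17,244, days 476.
Blended shares (20% floor area + 80% days): Unit 5A 0.3519; Unit 1A 0.4648; Unit 3A 0.1833.
Proportional shares: Unit 5A 281.54; Unit 1A 371.81; Unit 3A 146.65.
At nearest $50: Unit 5A $300; Unit 1A $350; Unit 3A $150. Sum = $800.
Rounded total matches; no reconciliation needed.

Unit 5A: $300; Unit 1A: $350; Unit 3A: $150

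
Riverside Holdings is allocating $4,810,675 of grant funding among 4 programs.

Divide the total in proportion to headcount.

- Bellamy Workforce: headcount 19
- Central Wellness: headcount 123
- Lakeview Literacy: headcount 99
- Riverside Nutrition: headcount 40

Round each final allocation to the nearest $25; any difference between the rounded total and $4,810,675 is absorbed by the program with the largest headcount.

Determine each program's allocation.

Total headcount = 281.
Proportional shares: Bellamy Workforce 19/281 × $4,810,675 = 325,276.96; Central Wellness 123/281 × $4,810,675 = 2,105,740.30; Lakeview Literacy 99/281 × $4,810,675 = 1,694,864.15; Riverside Nutrition 40/281 × $4,810,675 = 684,793.59.
After rounding ($25): Bellamy Workforce $325,275; Central Wellness $2,105,750; Lakeview Literacy $1,694,875; Riverside Nutrition $684,800. Sum = $4,810,700.
Difference $4,810,675 − $4,810,700 = −$25 applied to largest headcount (Central Wellness): Central Wellness becomes $2,105,725.

Bellamy Workforce: $325,275 | Central Wellness: $2,105,725 | Lakeview Literacy: $1,694,875 | Riverside Nutrition: $684,800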